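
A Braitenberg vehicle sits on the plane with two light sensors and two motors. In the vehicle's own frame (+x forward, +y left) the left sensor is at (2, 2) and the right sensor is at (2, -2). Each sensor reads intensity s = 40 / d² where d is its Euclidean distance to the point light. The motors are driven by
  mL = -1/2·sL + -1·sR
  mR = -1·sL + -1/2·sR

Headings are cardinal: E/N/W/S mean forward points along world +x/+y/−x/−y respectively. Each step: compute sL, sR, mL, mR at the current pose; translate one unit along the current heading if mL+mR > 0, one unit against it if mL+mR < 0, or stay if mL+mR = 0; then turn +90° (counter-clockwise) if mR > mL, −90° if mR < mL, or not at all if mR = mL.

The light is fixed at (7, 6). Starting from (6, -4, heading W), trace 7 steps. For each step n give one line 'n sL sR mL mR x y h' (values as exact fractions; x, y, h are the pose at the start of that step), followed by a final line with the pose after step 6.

n=0: pose=(6,-4,W); sL=40/153, sR=40/73; mL=-7580/11169, mR=-5980/11169; mL+mR=-4520/3723 → advance -1; mR−mL=1600/11169 → turn +1·90°
n=1: pose=(7,-4,S); sL=10/37, sR=10/37; mL=-15/37, mR=-15/37; mL+mR=-30/37 → advance -1; mR−mL=0 → turn +0·90°
n=2: pose=(7,-3,S); sL=8/25, sR=8/25; mL=-12/25, mR=-12/25; mL+mR=-24/25 → advance -1; mR−mL=0 → turn +0·90°
n=3: pose=(7,-2,S); sL=5/13, sR=5/13; mL=-15/26, mR=-15/26; mL+mR=-15/13 → advance -1; mR−mL=0 → turn +0·90°
n=4: pose=(7,-1,S); sL=8/17, sR=8/17; mL=-12/17, mR=-12/17; mL+mR=-24/17 → advance -1; mR−mL=0 → turn +0·90°
n=5: pose=(7,0,S); sL=10/17, sR=10/17; mL=-15/17, mR=-15/17; mL+mR=-30/17 → advance -1; mR−mL=0 → turn +0·90°
n=6: pose=(7,1,S); sL=40/53, sR=40/53; mL=-60/53, mR=-60/53; mL+mR=-120/53 → advance -1; mR−mL=0 → turn +0·90°

0 40/153 40/73 -7580/11169 -5980/11169 6 -4 W
1 10/37 10/37 -15/37 -15/37 7 -4 S
2 8/25 8/25 -12/25 -12/25 7 -3 S
3 5/13 5/13 -15/26 -15/26 7 -2 S
4 8/17 8/17 -12/17 -12/17 7 -1 S
5 10/17 10/17 -15/17 -15/17 7 0 S
6 40/53 40/53 -60/53 -60/53 7 1 S
final 7 2 S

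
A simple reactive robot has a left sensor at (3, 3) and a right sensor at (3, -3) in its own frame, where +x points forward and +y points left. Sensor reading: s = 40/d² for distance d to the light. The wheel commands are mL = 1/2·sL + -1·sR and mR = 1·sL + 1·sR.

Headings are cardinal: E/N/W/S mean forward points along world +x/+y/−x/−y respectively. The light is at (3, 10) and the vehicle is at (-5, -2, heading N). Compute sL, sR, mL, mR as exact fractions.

20/101 20/53 -1490/5353 3080/5353

left sensor world pos  = (-8, 1); dL² = 202
right sensor world pos = (-2, 1); dR² = 106
sL = 40/202 = 20/101
sR = 40/106 = 20/53
mL = 1/2·sL + -1·sR = -1490/5353
mR = 1·sL + 1·sR = 3080/5353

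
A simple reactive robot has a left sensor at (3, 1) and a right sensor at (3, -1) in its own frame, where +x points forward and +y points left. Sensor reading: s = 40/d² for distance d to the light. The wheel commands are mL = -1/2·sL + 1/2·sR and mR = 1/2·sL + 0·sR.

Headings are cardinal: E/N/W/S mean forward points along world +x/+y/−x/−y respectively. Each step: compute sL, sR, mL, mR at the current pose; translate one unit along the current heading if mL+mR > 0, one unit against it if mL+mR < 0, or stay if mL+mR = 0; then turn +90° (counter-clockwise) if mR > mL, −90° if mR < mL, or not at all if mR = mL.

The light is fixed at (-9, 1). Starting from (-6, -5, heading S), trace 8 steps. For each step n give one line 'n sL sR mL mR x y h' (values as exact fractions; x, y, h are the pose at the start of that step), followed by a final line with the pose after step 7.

0 40/97 8/17 48/1649 20/97 -6 -5 S
1 5/9 2/5 -7/90 5/18 -6 -6 E
2 8/5 40/41 -64/205 4/5 -5 -6 N
3 4/5 20/13 24/65 2/5 -5 -5 W
4 40/97 8/17 48/1649 20/97 -6 -5 S
5 5/9 2/5 -7/90 5/18 -6 -6 E
6 8/5 40/41 -64/205 4/5 -5 -6 N
7 4/5 20/13 24/65 2/5 -5 -5 W
final -6 -5 S

n=0: pose=(-6,-5,S); sL=40/97, sR=8/17; mL=48/1649, mR=20/97; mL+mR=4/17 → advance +1; mR−mL=292/1649 → turn +1·90°
n=1: pose=(-6,-6,E); sL=5/9, sR=2/5; mL=-7/90, mR=5/18; mL+mR=1/5 → advance +1; mR−mL=16/45 → turn +1·90°
n=2: pose=(-5,-6,N); sL=8/5, sR=40/41; mL=-64/205, mR=4/5; mL+mR=20/41 → advance +1; mR−mL=228/205 → turn +1·90°
n=3: pose=(-5,-5,W); sL=4/5, sR=20/13; mL=24/65, mR=2/5; mL+mR=10/13 → advance +1; mR−mL=2/65 → turn +1·90°
n=4: pose=(-6,-5,S); sL=40/97, sR=8/17; mL=48/1649, mR=20/97; mL+mR=4/17 → advance +1; mR−mL=292/1649 → turn +1·90°
n=5: pose=(-6,-6,E); sL=5/9, sR=2/5; mL=-7/90, mR=5/18; mL+mR=1/5 → advance +1; mR−mL=16/45 → turn +1·90°
n=6: pose=(-5,-6,N); sL=8/5, sR=40/41; mL=-64/205, mR=4/5; mL+mR=20/41 → advance +1; mR−mL=228/205 → turn +1·90°
n=7: pose=(-5,-5,W); sL=4/5, sR=20/13; mL=24/65, mR=2/5; mL+mR=10/13 → advance +1; mR−mL=2/65 → turn +1·90°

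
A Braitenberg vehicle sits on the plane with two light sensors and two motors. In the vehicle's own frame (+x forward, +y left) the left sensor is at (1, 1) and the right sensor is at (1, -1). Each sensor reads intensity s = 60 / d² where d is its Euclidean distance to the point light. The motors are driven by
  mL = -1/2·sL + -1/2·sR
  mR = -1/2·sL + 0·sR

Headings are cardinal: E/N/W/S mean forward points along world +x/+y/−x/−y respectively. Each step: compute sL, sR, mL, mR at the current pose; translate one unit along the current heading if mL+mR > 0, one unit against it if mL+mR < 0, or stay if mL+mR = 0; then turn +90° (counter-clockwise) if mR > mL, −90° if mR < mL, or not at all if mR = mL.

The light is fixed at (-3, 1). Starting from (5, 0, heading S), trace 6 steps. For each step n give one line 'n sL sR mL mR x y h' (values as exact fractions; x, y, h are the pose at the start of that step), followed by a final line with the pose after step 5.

0 12/17 60/53 -828/901 -6/17 5 0 S
1 30/41 30/41 -30/41 -15/41 5 1 E
2 60/37 12/13 -612/481 -30/37 4 1 N
3 3/2 5/3 -19/12 -3/4 4 0 W
4 12/17 60/53 -828/901 -6/17 5 0 S
5 30/41 30/41 -30/41 -15/41 5 1 E
final 4 1 N

n=0: pose=(5,0,S); sL=12/17, sR=60/53; mL=-828/901, mR=-6/17; mL+mR=-1146/901 → advance -1; mR−mL=30/53 → turn +1·90°
n=1: pose=(5,1,E); sL=30/41, sR=30/41; mL=-30/41, mR=-15/41; mL+mR=-45/41 → advance -1; mR−mL=15/41 → turn +1·90°
n=2: pose=(4,1,N); sL=60/37, sR=12/13; mL=-612/481, mR=-30/37; mL+mR=-1002/481 → advance -1; mR−mL=6/13 → turn +1·90°
n=3: pose=(4,0,W); sL=3/2, sR=5/3; mL=-19/12, mR=-3/4; mL+mR=-7/3 → advance -1; mR−mL=5/6 → turn +1·90°
n=4: pose=(5,0,S); sL=12/17, sR=60/53; mL=-828/901, mR=-6/17; mL+mR=-1146/901 → advance -1; mR−mL=30/53 → turn +1·90°
n=5: pose=(5,1,E); sL=30/41, sR=30/41; mL=-30/41, mR=-15/41; mL+mR=-45/41 → advance -1; mR−mL=15/41 → turn +1·90°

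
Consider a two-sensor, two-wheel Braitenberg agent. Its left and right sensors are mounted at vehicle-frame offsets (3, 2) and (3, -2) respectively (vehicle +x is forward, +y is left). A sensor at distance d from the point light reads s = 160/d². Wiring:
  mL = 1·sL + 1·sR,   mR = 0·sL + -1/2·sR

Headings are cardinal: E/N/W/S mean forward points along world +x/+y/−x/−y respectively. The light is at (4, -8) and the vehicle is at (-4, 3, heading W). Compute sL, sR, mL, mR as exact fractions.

80/101 16/29 3936/2929 -8/29

left sensor world pos  = (-7, 1); dL² = 202
right sensor world pos = (-7, 5); dR² = 290
sL = 160/202 = 80/101
sR = 160/290 = 16/29
mL = 1·sL + 1·sR = 3936/2929
mR = 0·sL + -1/2·sR = -8/29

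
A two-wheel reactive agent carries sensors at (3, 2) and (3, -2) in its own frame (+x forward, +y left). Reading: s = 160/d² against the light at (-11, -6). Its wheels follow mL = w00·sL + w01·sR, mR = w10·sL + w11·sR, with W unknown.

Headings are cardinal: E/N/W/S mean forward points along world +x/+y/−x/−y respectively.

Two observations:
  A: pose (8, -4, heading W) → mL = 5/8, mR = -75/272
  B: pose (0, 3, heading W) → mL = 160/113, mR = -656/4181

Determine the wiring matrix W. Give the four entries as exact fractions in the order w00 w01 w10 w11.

obs A: pose=(8,-4,W) → sL=5/8, sR=10/17, mL=5/8, mR=-75/272
obs B: pose=(0,3,W) → sL=160/113, sR=32/37, mL=160/113, mR=-656/4181
sensor matrix S = [[5/8, 10/17], [160/113, 32/37]]; det S = -20780/71077
solve [mL_A; mL_B] = S·[w00; w01] and [mR_A; mR_B] = S·[w10; w11]:
  w00 = 1, w01 = 0, w10 = 1/2, w11 = -1

1 0 1/2 -1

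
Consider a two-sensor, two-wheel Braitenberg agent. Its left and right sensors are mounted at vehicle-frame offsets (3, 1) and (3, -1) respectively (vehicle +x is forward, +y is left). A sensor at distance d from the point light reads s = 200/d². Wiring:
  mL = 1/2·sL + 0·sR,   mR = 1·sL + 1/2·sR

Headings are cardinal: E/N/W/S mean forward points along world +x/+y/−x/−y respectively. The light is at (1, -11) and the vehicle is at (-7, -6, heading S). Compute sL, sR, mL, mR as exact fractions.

left sensor world pos  = (-6, -9); dL² = 53
right sensor world pos = (-8, -9); dR² = 85
sL = 200/53 = 200/53
sR = 200/85 = 40/17
mL = 1/2·sL + 0·sR = 100/53
mR = 1·sL + 1/2·sR = 4460/901

200/53 40/17 100/53 4460/901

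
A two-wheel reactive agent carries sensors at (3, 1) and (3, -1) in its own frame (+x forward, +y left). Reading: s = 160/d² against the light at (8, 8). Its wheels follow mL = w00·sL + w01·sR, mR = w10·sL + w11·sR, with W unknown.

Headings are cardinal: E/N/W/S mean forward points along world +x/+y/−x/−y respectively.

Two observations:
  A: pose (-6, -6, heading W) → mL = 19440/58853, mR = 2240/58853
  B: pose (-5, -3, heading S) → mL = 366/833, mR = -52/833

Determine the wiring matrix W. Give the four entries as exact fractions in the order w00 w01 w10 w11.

obs A: pose=(-6,-6,W) → sL=80/257, sR=80/229, mL=19440/58853, mR=2240/58853
obs B: pose=(-5,-3,S) → sL=8/17, sR=20/49, mL=366/833, mR=-52/833
sensor matrix S = [[80/257, 80/229], [8/17, 20/49]]; det S = -1830720/49024549
solve [mL_A; mL_B] = S·[w00; w01] and [mR_A; mR_B] = S·[w10; w11]:
  w00 = 1/2, w01 = 1/2, w10 = -1, w11 = 1

1/2 1/2 -1 1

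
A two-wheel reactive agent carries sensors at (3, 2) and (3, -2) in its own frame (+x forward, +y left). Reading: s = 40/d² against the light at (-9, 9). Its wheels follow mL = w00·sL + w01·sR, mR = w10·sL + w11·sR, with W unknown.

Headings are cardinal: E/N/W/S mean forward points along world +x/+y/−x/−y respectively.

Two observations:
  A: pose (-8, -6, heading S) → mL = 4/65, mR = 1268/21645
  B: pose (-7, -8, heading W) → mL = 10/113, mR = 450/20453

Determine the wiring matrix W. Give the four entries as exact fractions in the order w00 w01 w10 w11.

obs A: pose=(-8,-6,S) → sL=40/333, sR=8/65, mL=4/65, mR=1268/21645
obs B: pose=(-7,-8,W) → sL=20/181, sR=20/113, mL=10/113, mR=450/20453
sensor matrix S = [[40/333, 8/65], [20/181, 20/113]]; det S = 678272/88541037
solve [mL_A; mL_B] = S·[w00; w01] and [mR_A; mR_B] = S·[w10; w11]:
  w00 = 0, w01 = 1/2, w10 = 1, w11 = -1/2

0 1/2 1 -1/2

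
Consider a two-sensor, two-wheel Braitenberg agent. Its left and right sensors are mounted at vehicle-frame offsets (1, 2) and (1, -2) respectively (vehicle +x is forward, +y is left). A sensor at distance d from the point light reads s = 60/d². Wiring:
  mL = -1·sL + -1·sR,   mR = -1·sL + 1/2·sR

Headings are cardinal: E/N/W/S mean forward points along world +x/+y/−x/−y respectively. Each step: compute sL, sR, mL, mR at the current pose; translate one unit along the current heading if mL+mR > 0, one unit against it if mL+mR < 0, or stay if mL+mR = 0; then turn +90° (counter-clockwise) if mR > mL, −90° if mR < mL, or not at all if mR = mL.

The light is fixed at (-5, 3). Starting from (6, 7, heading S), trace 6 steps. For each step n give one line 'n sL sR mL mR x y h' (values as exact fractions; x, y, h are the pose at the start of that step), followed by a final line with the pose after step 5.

n=0: pose=(6,7,S); sL=30/89, sR=2/3; mL=-268/267, mR=-1/267; mL+mR=-269/267 → advance -1; mR−mL=1 → turn +1·90°
n=1: pose=(6,8,E); sL=60/193, sR=20/51; mL=-6920/9843, mR=-1130/9843; mL+mR=-8050/9843 → advance -1; mR−mL=10/17 → turn +1·90°
n=2: pose=(5,8,N); sL=3/5, sR=1/3; mL=-14/15, mR=-13/30; mL+mR=-41/30 → advance -1; mR−mL=1/2 → turn +1·90°
n=3: pose=(5,7,W); sL=12/17, sR=20/39; mL=-808/663, mR=-298/663; mL+mR=-1106/663 → advance -1; mR−mL=10/13 → turn +1·90°
n=4: pose=(6,7,S); sL=30/89, sR=2/3; mL=-268/267, mR=-1/267; mL+mR=-269/267 → advance -1; mR−mL=1 → turn +1·90°
n=5: pose=(6,8,E); sL=60/193, sR=20/51; mL=-6920/9843, mR=-1130/9843; mL+mR=-8050/9843 → advance -1; mR−mL=10/17 → turn +1·90°

0 30/89 2/3 -268/267 -1/267 6 7 S
1 60/193 20/51 -6920/9843 -1130/9843 6 8 E
2 3/5 1/3 -14/15 -13/30 5 8 N
3 12/17 20/39 -808/663 -298/663 5 7 W
4 30/89 2/3 -268/267 -1/267 6 7 S
5 60/193 20/51 -6920/9843 -1130/9843 6 8 E
final 5 8 N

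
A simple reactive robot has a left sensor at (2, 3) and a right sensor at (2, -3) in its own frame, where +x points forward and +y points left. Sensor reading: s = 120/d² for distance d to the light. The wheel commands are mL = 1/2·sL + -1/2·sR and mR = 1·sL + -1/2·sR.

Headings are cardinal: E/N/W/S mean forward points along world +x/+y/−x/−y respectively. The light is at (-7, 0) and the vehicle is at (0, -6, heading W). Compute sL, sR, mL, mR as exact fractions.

60/53 60/17 -1080/901 -570/901

left sensor world pos  = (-2, -9); dL² = 106
right sensor world pos = (-2, -3); dR² = 34
sL = 120/106 = 60/53
sR = 120/34 = 60/17
mL = 1/2·sL + -1/2·sR = -1080/901
mR = 1·sL + -1/2·sR = -570/901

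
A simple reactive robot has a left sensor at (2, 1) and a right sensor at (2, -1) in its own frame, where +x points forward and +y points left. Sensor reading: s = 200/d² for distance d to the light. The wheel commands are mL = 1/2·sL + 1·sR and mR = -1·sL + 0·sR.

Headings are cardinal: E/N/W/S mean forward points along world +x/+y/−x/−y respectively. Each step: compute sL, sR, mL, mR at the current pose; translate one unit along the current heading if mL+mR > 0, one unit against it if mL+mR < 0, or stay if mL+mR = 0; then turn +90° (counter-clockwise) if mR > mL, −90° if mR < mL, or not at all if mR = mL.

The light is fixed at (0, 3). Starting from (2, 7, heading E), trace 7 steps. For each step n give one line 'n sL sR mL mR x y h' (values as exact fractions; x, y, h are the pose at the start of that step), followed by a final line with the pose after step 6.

0 200/41 8 428/41 -200/41 2 7 E
1 10 25 30 -10 3 7 S
2 40 200/17 540/17 -40 3 6 W
3 100/17 4 118/17 -100/17 4 6 N
4 200/61 40/9 3340/549 -200/61 4 7 E
5 5 10 25/2 -5 5 7 S
6 200/13 8 204/13 -200/13 5 6 W
final 4 6 N

n=0: pose=(2,7,E); sL=200/41, sR=8; mL=428/41, mR=-200/41; mL+mR=228/41 → advance +1; mR−mL=-628/41 → turn -1·90°
n=1: pose=(3,7,S); sL=10, sR=25; mL=30, mR=-10; mL+mR=20 → advance +1; mR−mL=-40 → turn -1·90°
n=2: pose=(3,6,W); sL=40, sR=200/17; mL=540/17, mR=-40; mL+mR=-140/17 → advance -1; mR−mL=-1220/17 → turn -1·90°
n=3: pose=(4,6,N); sL=100/17, sR=4; mL=118/17, mR=-100/17; mL+mR=18/17 → advance +1; mR−mL=-218/17 → turn -1·90°
n=4: pose=(4,7,E); sL=200/61, sR=40/9; mL=3340/549, mR=-200/61; mL+mR=1540/549 → advance +1; mR−mL=-5140/549 → turn -1·90°
n=5: pose=(5,7,S); sL=5, sR=10; mL=25/2, mR=-5; mL+mR=15/2 → advance +1; mR−mL=-35/2 → turn -1·90°
n=6: pose=(5,6,W); sL=200/13, sR=8; mL=204/13, mR=-200/13; mL+mR=4/13 → advance +1; mR−mL=-404/13 → turn -1·90°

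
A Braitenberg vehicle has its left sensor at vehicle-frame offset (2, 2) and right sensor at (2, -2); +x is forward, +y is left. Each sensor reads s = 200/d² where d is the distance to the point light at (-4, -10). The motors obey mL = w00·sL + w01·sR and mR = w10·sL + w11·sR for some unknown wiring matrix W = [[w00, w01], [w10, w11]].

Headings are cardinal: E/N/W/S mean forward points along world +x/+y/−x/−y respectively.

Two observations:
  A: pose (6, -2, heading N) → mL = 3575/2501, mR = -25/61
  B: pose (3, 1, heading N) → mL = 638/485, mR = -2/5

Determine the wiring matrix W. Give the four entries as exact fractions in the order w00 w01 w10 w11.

1/2 1 0 -1/2

obs A: pose=(6,-2,N) → sL=50/41, sR=50/61, mL=3575/2501, mR=-25/61
obs B: pose=(3,1,N) → sL=100/97, sR=4/5, mL=638/485, mR=-2/5
sensor matrix S = [[50/41, 50/61], [100/97, 4/5]]; det S = 31680/242597
solve [mL_A; mL_B] = S·[w00; w01] and [mR_A; mR_B] = S·[w10; w11]:
  w00 = 1/2, w01 = 1, w10 = 0, w11 = -1/2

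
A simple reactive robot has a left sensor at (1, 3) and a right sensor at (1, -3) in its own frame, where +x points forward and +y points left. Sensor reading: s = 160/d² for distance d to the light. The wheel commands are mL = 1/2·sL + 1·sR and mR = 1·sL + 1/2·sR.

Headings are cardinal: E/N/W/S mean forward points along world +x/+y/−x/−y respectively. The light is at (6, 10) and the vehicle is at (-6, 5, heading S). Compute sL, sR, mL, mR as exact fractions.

160/117 160/261 4400/3393 5680/3393

left sensor world pos  = (-3, 4); dL² = 117
right sensor world pos = (-9, 4); dR² = 261
sL = 160/117 = 160/117
sR = 160/261 = 160/261
mL = 1/2·sL + 1·sR = 4400/3393
mR = 1·sL + 1/2·sR = 5680/3393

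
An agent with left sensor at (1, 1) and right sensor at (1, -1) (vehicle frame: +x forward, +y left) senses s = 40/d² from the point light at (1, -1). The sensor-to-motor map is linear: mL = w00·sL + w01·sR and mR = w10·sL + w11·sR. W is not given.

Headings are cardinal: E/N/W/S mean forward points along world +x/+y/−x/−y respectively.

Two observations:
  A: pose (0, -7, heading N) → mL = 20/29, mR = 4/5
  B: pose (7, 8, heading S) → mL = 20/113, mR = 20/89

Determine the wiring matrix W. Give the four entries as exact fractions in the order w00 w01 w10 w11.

obs A: pose=(0,-7,N) → sL=40/29, sR=8/5, mL=20/29, mR=4/5
obs B: pose=(7,8,S) → sL=40/113, sR=40/89, mL=20/113, mR=20/89
sensor matrix S = [[40/29, 8/5], [40/113, 40/89]]; det S = 15616/291653
solve [mL_A; mL_B] = S·[w00; w01] and [mR_A; mR_B] = S·[w10; w11]:
  w00 = 1/2, w01 = 0, w10 = 0, w11 = 1/2

1/2 0 0 1/2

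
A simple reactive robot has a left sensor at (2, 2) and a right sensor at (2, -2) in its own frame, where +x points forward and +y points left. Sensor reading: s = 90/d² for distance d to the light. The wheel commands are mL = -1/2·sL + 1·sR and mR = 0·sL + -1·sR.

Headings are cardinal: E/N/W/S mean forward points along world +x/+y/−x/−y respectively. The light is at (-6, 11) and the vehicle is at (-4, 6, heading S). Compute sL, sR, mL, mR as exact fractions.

left sensor world pos  = (-2, 4); dL² = 65
right sensor world pos = (-6, 4); dR² = 49
sL = 90/65 = 18/13
sR = 90/49 = 90/49
mL = -1/2·sL + 1·sR = 729/637
mR = 0·sL + -1·sR = -90/49

18/13 90/49 729/637 -90/49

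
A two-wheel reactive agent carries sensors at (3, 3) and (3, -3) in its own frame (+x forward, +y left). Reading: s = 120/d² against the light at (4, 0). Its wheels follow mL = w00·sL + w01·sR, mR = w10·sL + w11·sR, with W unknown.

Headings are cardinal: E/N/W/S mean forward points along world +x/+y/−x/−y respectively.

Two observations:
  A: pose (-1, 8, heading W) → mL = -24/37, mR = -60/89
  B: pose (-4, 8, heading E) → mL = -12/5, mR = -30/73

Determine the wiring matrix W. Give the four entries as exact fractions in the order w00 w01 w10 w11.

0 -1 -1/2 0

obs A: pose=(-1,8,W) → sL=120/89, sR=24/37, mL=-24/37, mR=-60/89
obs B: pose=(-4,8,E) → sL=60/73, sR=12/5, mL=-12/5, mR=-30/73
sensor matrix S = [[120/89, 24/37], [60/73, 12/5]]; det S = 649728/240389
solve [mL_A; mL_B] = S·[w00; w01] and [mR_A; mR_B] = S·[w10; w11]:
  w00 = 0, w01 = -1, w10 = -1/2, w11 = 0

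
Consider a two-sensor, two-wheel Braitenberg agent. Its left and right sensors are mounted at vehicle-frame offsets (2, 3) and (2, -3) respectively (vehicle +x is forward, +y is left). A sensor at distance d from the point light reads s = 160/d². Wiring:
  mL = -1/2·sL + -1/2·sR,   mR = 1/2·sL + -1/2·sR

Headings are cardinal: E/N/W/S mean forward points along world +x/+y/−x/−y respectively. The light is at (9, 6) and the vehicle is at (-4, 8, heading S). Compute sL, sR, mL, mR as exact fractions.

left sensor world pos  = (-1, 6); dL² = 100
right sensor world pos = (-7, 6); dR² = 256
sL = 160/100 = 8/5
sR = 160/256 = 5/8
mL = -1/2·sL + -1/2·sR = -89/80
mR = 1/2·sL + -1/2·sR = 39/80

8/5 5/8 -89/80 39/80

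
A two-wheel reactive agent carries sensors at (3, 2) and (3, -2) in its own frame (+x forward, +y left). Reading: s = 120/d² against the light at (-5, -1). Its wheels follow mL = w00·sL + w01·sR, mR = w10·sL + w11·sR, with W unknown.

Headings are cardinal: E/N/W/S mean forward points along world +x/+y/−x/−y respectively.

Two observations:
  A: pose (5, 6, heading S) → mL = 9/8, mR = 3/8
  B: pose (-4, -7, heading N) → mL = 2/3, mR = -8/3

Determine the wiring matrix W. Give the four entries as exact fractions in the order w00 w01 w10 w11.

-1/2 1 -1/2 1/2

obs A: pose=(5,6,S) → sL=3/4, sR=3/2, mL=9/8, mR=3/8
obs B: pose=(-4,-7,N) → sL=12, sR=20/3, mL=2/3, mR=-8/3
sensor matrix S = [[3/4, 3/2], [12, 20/3]]; det S = -13
solve [mL_A; mL_B] = S·[w00; w01] and [mR_A; mR_B] = S·[w10; w11]:
  w00 = -1/2, w01 = 1, w10 = -1/2, w11 = 1/2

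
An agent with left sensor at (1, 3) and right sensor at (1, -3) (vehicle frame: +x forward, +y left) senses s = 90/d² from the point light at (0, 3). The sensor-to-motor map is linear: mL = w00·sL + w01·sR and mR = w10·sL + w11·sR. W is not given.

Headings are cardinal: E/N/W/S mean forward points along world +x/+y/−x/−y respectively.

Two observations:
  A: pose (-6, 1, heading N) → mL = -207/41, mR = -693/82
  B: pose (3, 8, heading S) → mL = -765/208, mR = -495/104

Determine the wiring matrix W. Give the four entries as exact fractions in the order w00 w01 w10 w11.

-1/2 -1/2 1/2 -1

obs A: pose=(-6,1,N) → sL=45/41, sR=9, mL=-207/41, mR=-693/82
obs B: pose=(3,8,S) → sL=45/26, sR=45/8, mL=-765/208, mR=-495/104
sensor matrix S = [[45/41, 9], [45/26, 45/8]]; det S = -40095/4264
solve [mL_A; mL_B] = S·[w00; w01] and [mR_A; mR_B] = S·[w10; w11]:
  w00 = -1/2, w01 = -1/2, w10 = 1/2, w11 = -1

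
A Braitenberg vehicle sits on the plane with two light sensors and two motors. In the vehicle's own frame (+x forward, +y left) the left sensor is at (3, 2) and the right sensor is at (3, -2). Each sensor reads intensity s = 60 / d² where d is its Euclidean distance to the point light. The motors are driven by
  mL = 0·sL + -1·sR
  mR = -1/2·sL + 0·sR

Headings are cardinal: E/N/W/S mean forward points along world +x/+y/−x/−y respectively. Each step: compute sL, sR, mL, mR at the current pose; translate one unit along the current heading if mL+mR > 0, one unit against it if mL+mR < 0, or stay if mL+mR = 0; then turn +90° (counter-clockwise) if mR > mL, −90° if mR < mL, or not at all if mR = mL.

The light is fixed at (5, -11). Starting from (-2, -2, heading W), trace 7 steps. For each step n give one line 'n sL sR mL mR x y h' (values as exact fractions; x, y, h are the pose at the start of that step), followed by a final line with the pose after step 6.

0 60/149 60/221 -60/221 -30/149 -2 -2 W
1 15/13 3/5 -3/5 -15/26 -1 -2 S
2 20/51 60/73 -60/73 -10/51 -1 -1 E
3 6/25 30/97 -30/97 -3/25 -2 -1 N
4 60/149 60/221 -60/221 -30/149 -2 -2 W
5 15/13 3/5 -3/5 -15/26 -1 -2 S
6 20/51 60/73 -60/73 -10/51 -1 -1 E
final -2 -1 N

n=0: pose=(-2,-2,W); sL=60/149, sR=60/221; mL=-60/221, mR=-30/149; mL+mR=-15570/32929 → advance -1; mR−mL=2310/32929 → turn +1·90°
n=1: pose=(-1,-2,S); sL=15/13, sR=3/5; mL=-3/5, mR=-15/26; mL+mR=-153/130 → advance -1; mR−mL=3/130 → turn +1·90°
n=2: pose=(-1,-1,E); sL=20/51, sR=60/73; mL=-60/73, mR=-10/51; mL+mR=-3790/3723 → advance -1; mR−mL=2330/3723 → turn +1·90°
n=3: pose=(-2,-1,N); sL=6/25, sR=30/97; mL=-30/97, mR=-3/25; mL+mR=-1041/2425 → advance -1; mR−mL=459/2425 → turn +1·90°
n=4: pose=(-2,-2,W); sL=60/149, sR=60/221; mL=-60/221, mR=-30/149; mL+mR=-15570/32929 → advance -1; mR−mL=2310/32929 → turn +1·90°
n=5: pose=(-1,-2,S); sL=15/13, sR=3/5; mL=-3/5, mR=-15/26; mL+mR=-153/130 → advance -1; mR−mL=3/130 → turn +1·90°
n=6: pose=(-1,-1,E); sL=20/51, sR=60/73; mL=-60/73, mR=-10/51; mL+mR=-3790/3723 → advance -1; mR−mL=2330/3723 → turn +1·90°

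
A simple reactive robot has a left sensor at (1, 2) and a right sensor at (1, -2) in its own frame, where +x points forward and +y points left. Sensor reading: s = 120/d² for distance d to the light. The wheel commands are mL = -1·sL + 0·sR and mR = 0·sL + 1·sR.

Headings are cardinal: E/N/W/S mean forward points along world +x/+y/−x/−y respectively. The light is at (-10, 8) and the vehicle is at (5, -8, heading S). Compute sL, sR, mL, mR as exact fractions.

left sensor world pos  = (7, -9); dL² = 578
right sensor world pos = (3, -9); dR² = 458
sL = 120/578 = 60/289
sR = 120/458 = 60/229
mL = -1·sL + 0·sR = -60/289
mR = 0·sL + 1·sR = 60/229

60/289 60/229 -60/289 60/229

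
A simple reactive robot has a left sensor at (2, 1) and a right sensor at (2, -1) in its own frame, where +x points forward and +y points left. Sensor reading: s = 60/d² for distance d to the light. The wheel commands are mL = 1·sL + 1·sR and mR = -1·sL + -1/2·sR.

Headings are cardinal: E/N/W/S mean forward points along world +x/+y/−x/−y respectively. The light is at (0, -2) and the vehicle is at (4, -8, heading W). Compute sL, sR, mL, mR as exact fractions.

60/53 60/29 4920/1537 -3330/1537

left sensor world pos  = (2, -9); dL² = 53
right sensor world pos = (2, -7); dR² = 29
sL = 60/53 = 60/53
sR = 60/29 = 60/29
mL = 1·sL + 1·sR = 4920/1537
mR = -1·sL + -1/2·sR = -3330/1537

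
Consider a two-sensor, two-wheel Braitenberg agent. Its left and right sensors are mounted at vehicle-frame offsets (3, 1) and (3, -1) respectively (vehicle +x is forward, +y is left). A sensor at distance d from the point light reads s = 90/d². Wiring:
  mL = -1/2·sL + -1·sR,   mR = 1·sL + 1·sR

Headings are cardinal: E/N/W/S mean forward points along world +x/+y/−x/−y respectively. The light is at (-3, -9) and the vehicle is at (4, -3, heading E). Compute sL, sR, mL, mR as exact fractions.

90/149 18/25 -3807/3725 4932/3725

left sensor world pos  = (7, -2); dL² = 149
right sensor world pos = (7, -4); dR² = 125
sL = 90/149 = 90/149
sR = 90/125 = 18/25
mL = -1/2·sL + -1·sR = -3807/3725
mR = 1·sL + 1·sR = 4932/3725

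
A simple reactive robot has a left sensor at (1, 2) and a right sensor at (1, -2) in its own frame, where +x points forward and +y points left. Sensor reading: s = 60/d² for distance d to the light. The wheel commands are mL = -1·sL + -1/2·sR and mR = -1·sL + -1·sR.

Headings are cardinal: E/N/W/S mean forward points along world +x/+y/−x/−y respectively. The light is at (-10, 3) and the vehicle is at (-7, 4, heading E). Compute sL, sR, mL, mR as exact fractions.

12/5 60/17 -354/85 -504/85

left sensor world pos  = (-6, 6); dL² = 25
right sensor world pos = (-6, 2); dR² = 17
sL = 60/25 = 12/5
sR = 60/17 = 60/17
mL = -1·sL + -1/2·sR = -354/85
mR = -1·sL + -1·sR = -504/85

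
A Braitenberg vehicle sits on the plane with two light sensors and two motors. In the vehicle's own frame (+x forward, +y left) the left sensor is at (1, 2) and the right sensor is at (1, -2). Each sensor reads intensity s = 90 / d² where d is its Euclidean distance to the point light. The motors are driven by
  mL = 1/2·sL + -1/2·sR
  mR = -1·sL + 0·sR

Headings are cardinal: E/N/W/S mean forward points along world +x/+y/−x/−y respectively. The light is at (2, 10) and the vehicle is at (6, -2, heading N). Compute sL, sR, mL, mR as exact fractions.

18/25 90/157 288/3925 -18/25

left sensor world pos  = (4, -1); dL² = 125
right sensor world pos = (8, -1); dR² = 157
sL = 90/125 = 18/25
sR = 90/157 = 90/157
mL = 1/2·sL + -1/2·sR = 288/3925
mR = -1·sL + 0·sR = -18/25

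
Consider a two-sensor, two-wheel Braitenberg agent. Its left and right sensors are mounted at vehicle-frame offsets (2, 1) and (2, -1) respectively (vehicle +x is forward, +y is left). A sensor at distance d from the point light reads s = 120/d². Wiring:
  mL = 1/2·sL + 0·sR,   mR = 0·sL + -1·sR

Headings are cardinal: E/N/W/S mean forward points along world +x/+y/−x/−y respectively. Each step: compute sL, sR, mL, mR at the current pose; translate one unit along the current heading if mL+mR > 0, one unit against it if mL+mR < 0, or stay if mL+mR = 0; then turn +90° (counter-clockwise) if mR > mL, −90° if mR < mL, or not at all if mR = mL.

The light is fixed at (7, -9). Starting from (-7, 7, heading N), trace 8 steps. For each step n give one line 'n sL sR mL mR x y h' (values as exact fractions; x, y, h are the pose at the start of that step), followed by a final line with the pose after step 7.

0 40/183 120/493 20/183 -120/493 -7 7 N
1 3/10 6/17 3/20 -6/17 -7 6 E
2 24/73 24/85 12/73 -24/85 -8 6 S
3 60/257 60/289 30/257 -60/289 -8 7 W
4 40/183 120/493 20/183 -120/493 -7 7 N
5 3/10 6/17 3/20 -6/17 -7 6 E
6 24/73 24/85 12/73 -24/85 -8 6 S
7 60/257 60/289 30/257 -60/289 -8 7 W
final -7 7 N

n=0: pose=(-7,7,N); sL=40/183, sR=120/493; mL=20/183, mR=-120/493; mL+mR=-12100/90219 → advance -1; mR−mL=-31820/90219 → turn -1·90°
n=1: pose=(-7,6,E); sL=3/10, sR=6/17; mL=3/20, mR=-6/17; mL+mR=-69/340 → advance -1; mR−mL=-171/340 → turn -1·90°
n=2: pose=(-8,6,S); sL=24/73, sR=24/85; mL=12/73, mR=-24/85; mL+mR=-732/6205 → advance -1; mR−mL=-2772/6205 → turn -1·90°
n=3: pose=(-8,7,W); sL=60/257, sR=60/289; mL=30/257, mR=-60/289; mL+mR=-6750/74273 → advance -1; mR−mL=-24090/74273 → turn -1·90°
n=4: pose=(-7,7,N); sL=40/183, sR=120/493; mL=20/183, mR=-120/493; mL+mR=-12100/90219 → advance -1; mR−mL=-31820/90219 → turn -1·90°
n=5: pose=(-7,6,E); sL=3/10, sR=6/17; mL=3/20, mR=-6/17; mL+mR=-69/340 → advance -1; mR−mL=-171/340 → turn -1·90°
n=6: pose=(-8,6,S); sL=24/73, sR=24/85; mL=12/73, mR=-24/85; mL+mR=-732/6205 → advance -1; mR−mL=-2772/6205 → turn -1·90°
n=7: pose=(-8,7,W); sL=60/257, sR=60/289; mL=30/257, mR=-60/289; mL+mR=-6750/74273 → advance -1; mR−mL=-24090/74273 → turn -1·90°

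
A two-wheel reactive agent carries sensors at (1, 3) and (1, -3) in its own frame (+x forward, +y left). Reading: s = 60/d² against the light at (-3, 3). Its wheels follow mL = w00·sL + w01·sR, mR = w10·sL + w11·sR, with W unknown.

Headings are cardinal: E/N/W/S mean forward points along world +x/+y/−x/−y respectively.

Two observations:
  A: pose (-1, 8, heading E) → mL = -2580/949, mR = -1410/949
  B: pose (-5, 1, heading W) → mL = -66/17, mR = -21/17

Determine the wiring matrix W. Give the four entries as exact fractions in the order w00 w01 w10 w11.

-1/2 -1/2 1 -1/2

obs A: pose=(-1,8,E) → sL=60/73, sR=60/13, mL=-2580/949, mR=-1410/949
obs B: pose=(-5,1,W) → sL=30/17, sR=6, mL=-66/17, mR=-21/17
sensor matrix S = [[60/73, 60/13], [30/17, 6]]; det S = -51840/16133
solve [mL_A; mL_B] = S·[w00; w01] and [mR_A; mR_B] = S·[w10; w11]:
  w00 = -1/2, w01 = -1/2, w10 = 1, w11 = -1/2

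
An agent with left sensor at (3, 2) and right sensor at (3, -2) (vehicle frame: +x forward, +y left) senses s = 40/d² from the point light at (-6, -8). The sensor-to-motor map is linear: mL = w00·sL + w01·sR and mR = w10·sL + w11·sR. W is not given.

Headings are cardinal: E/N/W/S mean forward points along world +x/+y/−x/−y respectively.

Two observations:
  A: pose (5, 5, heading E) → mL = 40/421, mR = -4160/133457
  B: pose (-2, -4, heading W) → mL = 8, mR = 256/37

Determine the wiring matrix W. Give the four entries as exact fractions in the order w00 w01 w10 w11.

obs A: pose=(5,5,E) → sL=40/421, sR=40/317, mL=40/421, mR=-4160/133457
obs B: pose=(-2,-4,W) → sL=8, sR=40/37, mL=8, mR=256/37
sensor matrix S = [[40/421, 40/317], [8, 40/37]]; det S = -4477440/4937909
solve [mL_A; mL_B] = S·[w00; w01] and [mR_A; mR_B] = S·[w10; w11]:
  w00 = 1, w01 = 0, w10 = 1, w11 = -1

1 0 1 -1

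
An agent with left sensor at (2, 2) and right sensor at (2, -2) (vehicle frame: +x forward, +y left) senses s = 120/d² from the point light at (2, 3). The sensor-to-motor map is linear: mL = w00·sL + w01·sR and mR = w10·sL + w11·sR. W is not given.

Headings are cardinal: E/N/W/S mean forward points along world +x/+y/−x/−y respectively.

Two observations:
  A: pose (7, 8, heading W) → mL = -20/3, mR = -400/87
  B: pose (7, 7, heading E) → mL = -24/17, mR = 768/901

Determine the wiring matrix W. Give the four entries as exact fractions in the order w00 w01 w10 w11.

obs A: pose=(7,8,W) → sL=20/3, sR=60/29, mL=-20/3, mR=-400/87
obs B: pose=(7,7,E) → sL=24/17, sR=120/53, mL=-24/17, mR=768/901
sensor matrix S = [[20/3, 60/29], [24/17, 120/53]]; det S = 318080/26129
solve [mL_A; mL_B] = S·[w00; w01] and [mR_A; mR_B] = S·[w10; w11]:
  w00 = -1, w01 = 0, w10 = -1, w11 = 1

-1 0 -1 1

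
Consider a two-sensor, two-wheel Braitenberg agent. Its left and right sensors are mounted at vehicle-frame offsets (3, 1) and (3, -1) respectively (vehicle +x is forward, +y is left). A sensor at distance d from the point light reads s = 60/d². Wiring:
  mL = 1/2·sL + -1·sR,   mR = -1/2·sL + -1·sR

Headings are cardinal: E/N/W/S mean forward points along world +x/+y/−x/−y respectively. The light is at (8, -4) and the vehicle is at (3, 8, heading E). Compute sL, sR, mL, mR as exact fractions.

60/173 12/25 -1326/4325 -2826/4325

left sensor world pos  = (6, 9); dL² = 173
right sensor world pos = (6, 7); dR² = 125
sL = 60/173 = 60/173
sR = 60/125 = 12/25
mL = 1/2·sL + -1·sR = -1326/4325
mR = -1/2·sL + -1·sR = -2826/4325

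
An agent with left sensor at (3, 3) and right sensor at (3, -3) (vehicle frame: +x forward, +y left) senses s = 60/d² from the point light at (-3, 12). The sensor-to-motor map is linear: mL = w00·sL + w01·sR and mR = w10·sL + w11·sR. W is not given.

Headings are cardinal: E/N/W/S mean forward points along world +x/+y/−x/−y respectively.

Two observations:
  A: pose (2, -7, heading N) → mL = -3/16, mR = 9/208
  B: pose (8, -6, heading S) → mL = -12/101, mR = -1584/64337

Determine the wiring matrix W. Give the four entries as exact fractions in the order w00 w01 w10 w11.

obs A: pose=(2,-7,N) → sL=3/13, sR=3/16, mL=-3/16, mR=9/208
obs B: pose=(8,-6,S) → sL=60/637, sR=12/101, mL=-12/101, mR=-1584/64337
sensor matrix S = [[3/13, 3/16], [60/637, 12/101]]; det S = 2511/257348
solve [mL_A; mL_B] = S·[w00; w01] and [mR_A; mR_B] = S·[w10; w11]:
  w00 = 0, w01 = -1, w10 = 1, w11 = -1

0 -1 1 -1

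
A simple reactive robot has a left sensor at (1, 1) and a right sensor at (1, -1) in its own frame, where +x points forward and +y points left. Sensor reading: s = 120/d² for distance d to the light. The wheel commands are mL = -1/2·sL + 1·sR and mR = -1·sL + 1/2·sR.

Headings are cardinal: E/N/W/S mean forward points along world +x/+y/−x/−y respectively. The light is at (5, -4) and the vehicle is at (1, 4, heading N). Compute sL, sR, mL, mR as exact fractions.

left sensor world pos  = (0, 5); dL² = 106
right sensor world pos = (2, 5); dR² = 90
sL = 120/106 = 60/53
sR = 120/90 = 4/3
mL = -1/2·sL + 1·sR = 122/159
mR = -1·sL + 1/2·sR = -74/159

60/53 4/3 122/159 -74/159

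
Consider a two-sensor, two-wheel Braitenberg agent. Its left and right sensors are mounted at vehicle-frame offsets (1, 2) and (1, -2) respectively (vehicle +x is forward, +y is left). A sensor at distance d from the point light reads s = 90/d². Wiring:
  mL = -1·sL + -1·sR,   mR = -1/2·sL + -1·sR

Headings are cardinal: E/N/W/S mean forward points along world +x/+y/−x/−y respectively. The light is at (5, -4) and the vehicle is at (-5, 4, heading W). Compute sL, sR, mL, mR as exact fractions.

left sensor world pos  = (-6, 2); dL² = 157
right sensor world pos = (-6, 6); dR² = 221
sL = 90/157 = 90/157
sR = 90/221 = 90/221
mL = -1·sL + -1·sR = -34020/34697
mR = -1/2·sL + -1·sR = -24075/34697

90/157 90/221 -34020/34697 -24075/34697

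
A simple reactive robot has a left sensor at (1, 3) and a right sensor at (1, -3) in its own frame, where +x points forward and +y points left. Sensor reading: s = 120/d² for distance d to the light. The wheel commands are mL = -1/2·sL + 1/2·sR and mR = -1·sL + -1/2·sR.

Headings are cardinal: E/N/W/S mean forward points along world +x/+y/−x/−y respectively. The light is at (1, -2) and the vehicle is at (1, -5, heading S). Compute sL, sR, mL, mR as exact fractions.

left sensor world pos  = (4, -6); dL² = 25
right sensor world pos = (-2, -6); dR² = 25
sL = 120/25 = 24/5
sR = 120/25 = 24/5
mL = -1/2·sL + 1/2·sR = 0
mR = -1·sL + -1/2·sR = -36/5

24/5 24/5 0 -36/5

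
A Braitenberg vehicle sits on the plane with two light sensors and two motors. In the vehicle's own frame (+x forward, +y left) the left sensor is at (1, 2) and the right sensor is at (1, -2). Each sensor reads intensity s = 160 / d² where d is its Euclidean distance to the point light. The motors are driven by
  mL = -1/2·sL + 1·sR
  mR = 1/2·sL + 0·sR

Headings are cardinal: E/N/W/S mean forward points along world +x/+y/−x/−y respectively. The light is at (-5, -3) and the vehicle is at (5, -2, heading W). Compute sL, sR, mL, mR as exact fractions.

left sensor world pos  = (4, -4); dL² = 82
right sensor world pos = (4, 0); dR² = 90
sL = 160/82 = 80/41
sR = 160/90 = 16/9
mL = -1/2·sL + 1·sR = 296/369
mR = 1/2·sL + 0·sR = 40/41

80/41 16/9 296/369 40/41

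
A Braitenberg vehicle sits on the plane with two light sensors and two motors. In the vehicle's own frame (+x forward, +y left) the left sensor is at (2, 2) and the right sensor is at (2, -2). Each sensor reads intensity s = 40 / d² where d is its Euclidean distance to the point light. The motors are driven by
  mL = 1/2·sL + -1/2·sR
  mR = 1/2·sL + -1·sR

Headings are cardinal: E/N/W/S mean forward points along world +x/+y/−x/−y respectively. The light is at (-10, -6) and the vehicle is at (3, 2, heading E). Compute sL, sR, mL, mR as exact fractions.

8/65 40/261 -256/16965 -1556/16965

left sensor world pos  = (5, 4); dL² = 325
right sensor world pos = (5, 0); dR² = 261
sL = 40/325 = 8/65
sR = 40/261 = 40/261
mL = 1/2·sL + -1/2·sR = -256/16965
mR = 1/2·sL + -1·sR = -1556/16965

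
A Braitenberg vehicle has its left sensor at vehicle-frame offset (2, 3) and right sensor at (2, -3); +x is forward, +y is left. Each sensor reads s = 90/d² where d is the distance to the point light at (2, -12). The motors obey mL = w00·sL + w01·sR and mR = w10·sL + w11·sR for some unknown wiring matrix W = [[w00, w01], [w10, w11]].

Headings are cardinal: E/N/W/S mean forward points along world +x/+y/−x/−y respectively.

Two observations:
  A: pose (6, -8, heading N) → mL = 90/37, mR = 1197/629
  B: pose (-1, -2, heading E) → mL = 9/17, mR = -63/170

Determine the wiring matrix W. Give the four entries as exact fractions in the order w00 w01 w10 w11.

1 0 1 -1/2

obs A: pose=(6,-8,N) → sL=90/37, sR=18/17, mL=90/37, mR=1197/629
obs B: pose=(-1,-2,E) → sL=9/17, sR=9/5, mL=9/17, mR=-63/170
sensor matrix S = [[90/37, 18/17], [9/17, 9/5]]; det S = 40824/10693
solve [mL_A; mL_B] = S·[w00; w01] and [mR_A; mR_B] = S·[w10; w11]:
  w00 = 1, w01 = 0, w10 = 1, w11 = -1/2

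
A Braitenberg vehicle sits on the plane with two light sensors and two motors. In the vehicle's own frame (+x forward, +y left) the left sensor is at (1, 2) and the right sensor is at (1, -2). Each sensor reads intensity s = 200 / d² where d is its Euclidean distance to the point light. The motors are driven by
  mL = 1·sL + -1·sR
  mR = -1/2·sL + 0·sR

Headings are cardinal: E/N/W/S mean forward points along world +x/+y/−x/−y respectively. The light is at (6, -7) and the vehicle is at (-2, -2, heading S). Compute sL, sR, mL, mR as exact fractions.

left sensor world pos  = (0, -3); dL² = 52
right sensor world pos = (-4, -3); dR² = 116
sL = 200/52 = 50/13
sR = 200/116 = 50/29
mL = 1·sL + -1·sR = 800/377
mR = -1/2·sL + 0·sR = -25/13

50/13 50/29 800/377 -25/13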